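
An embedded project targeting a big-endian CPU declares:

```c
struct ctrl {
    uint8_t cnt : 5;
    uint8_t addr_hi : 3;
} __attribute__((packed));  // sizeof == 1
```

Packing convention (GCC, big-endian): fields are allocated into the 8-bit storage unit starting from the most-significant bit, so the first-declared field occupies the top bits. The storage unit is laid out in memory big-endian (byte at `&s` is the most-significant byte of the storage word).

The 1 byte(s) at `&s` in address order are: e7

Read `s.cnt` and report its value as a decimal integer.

[0]=0xe7 (big-endian) → word 0xe7
cnt [3+:5] = (word>>3) & 0x1f = 28  ←
addr_hi [0+:3] = (word>>0) & 0x7 = 7

28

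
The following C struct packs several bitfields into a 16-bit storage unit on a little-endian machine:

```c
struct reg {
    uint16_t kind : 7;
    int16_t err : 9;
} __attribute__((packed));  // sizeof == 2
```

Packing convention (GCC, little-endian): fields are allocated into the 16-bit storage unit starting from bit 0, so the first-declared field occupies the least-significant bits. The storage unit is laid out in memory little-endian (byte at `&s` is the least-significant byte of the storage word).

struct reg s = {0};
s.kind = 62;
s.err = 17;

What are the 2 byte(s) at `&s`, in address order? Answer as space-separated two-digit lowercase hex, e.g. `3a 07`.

be 08

[0+:7] kind=62 & 0x7f = 0x3e; word=0x003e
[7+:9] err=17 & 0x1ff = 0x11; word=0x08be
word = 0x08be → little-endian bytes:
  [0]=0xbe  [1]=0x08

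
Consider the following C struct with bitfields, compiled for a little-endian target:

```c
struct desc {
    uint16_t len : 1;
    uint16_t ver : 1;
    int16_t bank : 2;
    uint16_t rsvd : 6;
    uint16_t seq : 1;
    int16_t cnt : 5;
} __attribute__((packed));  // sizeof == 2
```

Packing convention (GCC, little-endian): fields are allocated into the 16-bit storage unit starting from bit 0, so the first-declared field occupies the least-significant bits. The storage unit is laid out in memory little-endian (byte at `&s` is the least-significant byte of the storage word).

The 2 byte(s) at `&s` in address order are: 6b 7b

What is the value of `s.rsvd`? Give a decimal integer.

54

[0]=0x6b [1]=0x7b (little-endian) → word 0x7b6b
len:1 @ bit 0 → (0x7b6b>>0)&0x1 = 0x1
ver:1 @ bit 1 → (0x7b6b>>1)&0x1 = 0x1
bank:2 @ bit 2 → (0x7b6b>>2)&0x3 = 0x2
rsvd:6 @ bit 4 → (0x7b6b>>4)&0x3f = 0x36  ←
seq:1 @ bit 10 → (0x7b6b>>10)&0x1 = 0x0
cnt:5 @ bit 11 → (0x7b6b>>11)&0x1f = 0xf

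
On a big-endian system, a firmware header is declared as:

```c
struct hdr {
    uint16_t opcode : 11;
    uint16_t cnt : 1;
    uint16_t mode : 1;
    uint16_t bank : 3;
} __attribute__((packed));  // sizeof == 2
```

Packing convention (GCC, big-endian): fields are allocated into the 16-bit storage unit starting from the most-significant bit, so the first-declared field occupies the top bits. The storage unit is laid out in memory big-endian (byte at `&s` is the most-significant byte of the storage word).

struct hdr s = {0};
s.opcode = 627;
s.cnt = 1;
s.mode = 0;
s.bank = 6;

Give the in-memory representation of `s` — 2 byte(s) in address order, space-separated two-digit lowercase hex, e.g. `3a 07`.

4e 76

opcode (11b) val=627 bits=0x273 at bit 5: 0x4e60
cnt (1b) val=1 bits=0x1 at bit 4: 0x4e70
mode (1b) val=0 bits=0x0 at bit 3: 0x4e70
bank (3b) val=6 bits=0x6 at bit 0: 0x4e76
word = 0x4e76 → big-endian bytes:
  [0]=0x4e  [1]=0x76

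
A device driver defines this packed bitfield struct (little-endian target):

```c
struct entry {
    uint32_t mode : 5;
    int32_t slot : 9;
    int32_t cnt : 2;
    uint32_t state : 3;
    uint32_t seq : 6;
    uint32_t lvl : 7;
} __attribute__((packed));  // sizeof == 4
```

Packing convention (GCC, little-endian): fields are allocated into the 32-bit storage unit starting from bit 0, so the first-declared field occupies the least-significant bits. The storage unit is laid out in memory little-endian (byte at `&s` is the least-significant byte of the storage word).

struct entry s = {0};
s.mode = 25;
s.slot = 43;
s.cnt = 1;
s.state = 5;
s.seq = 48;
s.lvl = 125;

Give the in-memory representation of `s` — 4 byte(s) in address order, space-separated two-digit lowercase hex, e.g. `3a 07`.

79 45 85 fb

[0+:5] mode=25 & 0x1f = 0x19; word=0x00000019
[5+:9] slot=43 & 0x1ff = 0x2b; word=0x00000579
[14+:2] cnt=1 & 0x3 = 0x1; word=0x00004579
[16+:3] state=5 & 0x7 = 0x5; word=0x00054579
[19+:6] seq=48 & 0x3f = 0x30; word=0x01854579
[25+:7] lvl=125 & 0x7f = 0x7d; word=0xfb854579
word = 0xfb854579 → little-endian bytes:
  [0]=0x79  [1]=0x45  [2]=0x85  [3]=0xfb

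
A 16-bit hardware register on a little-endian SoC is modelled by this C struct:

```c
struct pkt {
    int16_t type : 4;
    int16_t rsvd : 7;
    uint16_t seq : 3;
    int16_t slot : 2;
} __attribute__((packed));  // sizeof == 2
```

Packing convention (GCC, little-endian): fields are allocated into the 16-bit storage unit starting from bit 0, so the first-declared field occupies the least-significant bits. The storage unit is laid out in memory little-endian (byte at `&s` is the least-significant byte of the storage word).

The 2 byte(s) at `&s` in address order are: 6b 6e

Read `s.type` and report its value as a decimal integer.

[0]=0x6b [1]=0x6e (little-endian) → word 0x6e6b
type:4 @ bit 0 → (0x6e6b>>0)&0xf = 0xb  ←
rsvd:7 @ bit 4 → (0x6e6b>>4)&0x7f = 0x66
seq:3 @ bit 11 → (0x6e6b>>11)&0x7 = 0x5
slot:2 @ bit 14 → (0x6e6b>>14)&0x3 = 0x1
type signed 4b, MSB=1: 11 - 16 = -5

-5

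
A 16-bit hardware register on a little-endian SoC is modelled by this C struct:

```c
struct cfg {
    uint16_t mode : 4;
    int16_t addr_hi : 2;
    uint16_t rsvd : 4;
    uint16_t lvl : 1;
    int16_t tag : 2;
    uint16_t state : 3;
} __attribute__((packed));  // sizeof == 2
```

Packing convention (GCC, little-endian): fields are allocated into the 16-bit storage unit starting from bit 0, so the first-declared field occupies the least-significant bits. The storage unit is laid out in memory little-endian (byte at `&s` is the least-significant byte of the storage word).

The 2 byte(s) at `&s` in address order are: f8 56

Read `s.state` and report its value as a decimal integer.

2

[0]=0xf8 [1]=0x56 (little-endian) → word 0x56f8
mode:4 @ bit 0 → (0x56f8>>0)&0xf = 0x8
addr_hi:2 @ bit 4 → (0x56f8>>4)&0x3 = 0x3
rsvd:4 @ bit 6 → (0x56f8>>6)&0xf = 0xb
lvl:1 @ bit 10 → (0x56f8>>10)&0x1 = 0x1
tag:2 @ bit 11 → (0x56f8>>11)&0x3 = 0x2
state:3 @ bit 13 → (0x56f8>>13)&0x7 = 0x2  ←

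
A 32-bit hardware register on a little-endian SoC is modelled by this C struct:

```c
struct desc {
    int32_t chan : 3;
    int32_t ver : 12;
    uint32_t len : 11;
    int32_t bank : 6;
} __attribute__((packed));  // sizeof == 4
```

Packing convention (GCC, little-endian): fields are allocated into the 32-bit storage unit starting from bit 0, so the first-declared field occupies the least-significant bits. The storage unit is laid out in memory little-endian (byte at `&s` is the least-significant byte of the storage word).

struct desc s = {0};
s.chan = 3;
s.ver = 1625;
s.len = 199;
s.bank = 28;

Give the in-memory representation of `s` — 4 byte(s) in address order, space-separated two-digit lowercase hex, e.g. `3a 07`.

cb b2 63 70

[0+:3] chan=3 & 0x7 = 0x3; word=0x00000003
[3+:12] ver=1625 & 0xfff = 0x659; word=0x000032cb
[15+:11] len=199 & 0x7ff = 0xc7; word=0x0063b2cb
[26+:6] bank=28 & 0x3f = 0x1c; word=0x7063b2cb
word = 0x7063b2cb → little-endian bytes:
  [0]=0xcb  [1]=0xb2  [2]=0x63  [3]=0x70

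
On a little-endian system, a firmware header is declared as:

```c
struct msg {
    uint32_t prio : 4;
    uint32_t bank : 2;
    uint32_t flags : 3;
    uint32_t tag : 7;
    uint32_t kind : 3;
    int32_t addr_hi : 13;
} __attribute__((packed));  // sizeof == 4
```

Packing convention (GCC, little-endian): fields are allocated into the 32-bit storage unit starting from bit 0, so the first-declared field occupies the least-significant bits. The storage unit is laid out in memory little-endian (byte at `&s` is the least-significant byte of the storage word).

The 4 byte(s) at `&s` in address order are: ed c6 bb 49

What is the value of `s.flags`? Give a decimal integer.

[0]=0xed [1]=0xc6 [2]=0xbb [3]=0x49 (little-endian) → word 0x49bbc6ed
prio:4 @ bit 0 → (0x49bbc6ed>>0)&0xf = 0xd
bank:2 @ bit 4 → (0x49bbc6ed>>4)&0x3 = 0x2
flags:3 @ bit 6 → (0x49bbc6ed>>6)&0x7 = 0x3  ←
tag:7 @ bit 9 → (0x49bbc6ed>>9)&0x7f = 0x63
kind:3 @ bit 16 → (0x49bbc6ed>>16)&0x7 = 0x3
addr_hi:13 @ bit 19 → (0x49bbc6ed>>19)&0x1fff = 0x937

3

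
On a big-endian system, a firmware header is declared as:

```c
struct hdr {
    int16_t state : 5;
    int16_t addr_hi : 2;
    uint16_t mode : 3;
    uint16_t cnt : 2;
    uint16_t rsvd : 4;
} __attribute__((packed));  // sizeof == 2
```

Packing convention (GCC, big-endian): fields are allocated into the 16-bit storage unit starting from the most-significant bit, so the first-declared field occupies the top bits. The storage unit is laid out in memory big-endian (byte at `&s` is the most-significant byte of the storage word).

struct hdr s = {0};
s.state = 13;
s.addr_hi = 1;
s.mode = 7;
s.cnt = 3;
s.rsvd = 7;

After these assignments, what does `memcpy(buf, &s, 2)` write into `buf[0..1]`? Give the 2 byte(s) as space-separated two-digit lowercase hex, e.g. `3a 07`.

state:5 = 13 → 0xd << 11 → word 0x6800
addr_hi:2 = 1 → 0x1 << 9 → word 0x6a00
mode:3 = 7 → 0x7 << 6 → word 0x6bc0
cnt:2 = 3 → 0x3 << 4 → word 0x6bf0
rsvd:4 = 7 → 0x7 << 0 → word 0x6bf7
word = 0x6bf7 → big-endian bytes:
  [0]=0x6b  [1]=0xf7

6b f7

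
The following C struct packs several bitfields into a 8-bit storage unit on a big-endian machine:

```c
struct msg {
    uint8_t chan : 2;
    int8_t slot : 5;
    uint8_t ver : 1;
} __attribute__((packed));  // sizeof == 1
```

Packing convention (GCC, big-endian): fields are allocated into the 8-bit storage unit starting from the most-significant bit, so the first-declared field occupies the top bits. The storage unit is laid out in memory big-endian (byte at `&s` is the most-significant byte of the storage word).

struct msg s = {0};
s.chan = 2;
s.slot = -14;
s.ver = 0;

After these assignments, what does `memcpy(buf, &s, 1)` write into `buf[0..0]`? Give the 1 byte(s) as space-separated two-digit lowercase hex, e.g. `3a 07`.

[6+:2] chan=2 & 0x3 = 0x2; word=0x80
[1+:5] slot=-14 & 0x1f = 0x12; word=0xa4
[0+:1] ver=0 & 0x1 = 0x0; word=0xa4
word = 0xa4 → big-endian bytes:
  [0]=0xa4

a4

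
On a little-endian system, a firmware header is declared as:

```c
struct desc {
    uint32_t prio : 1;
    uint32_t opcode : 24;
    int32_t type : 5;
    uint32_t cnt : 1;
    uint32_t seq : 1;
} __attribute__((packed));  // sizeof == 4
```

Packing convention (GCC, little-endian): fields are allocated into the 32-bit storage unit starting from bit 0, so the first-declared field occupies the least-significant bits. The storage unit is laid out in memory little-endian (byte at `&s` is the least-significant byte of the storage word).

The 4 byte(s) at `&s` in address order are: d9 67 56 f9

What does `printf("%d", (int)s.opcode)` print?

11219948

[0]=0xd9 [1]=0x67 [2]=0x56 [3]=0xf9 (little-endian) → word 0xf95667d9
prio [0+:1] = (word>>0) & 0x1 = 1
opcode [1+:24] = (word>>1) & 0xffffff = 11219948  ←
type [25+:5] = (word>>25) & 0x1f = 28
cnt [30+:1] = (word>>30) & 0x1 = 1
seq [31+:1] = (word>>31) & 0x1 = 1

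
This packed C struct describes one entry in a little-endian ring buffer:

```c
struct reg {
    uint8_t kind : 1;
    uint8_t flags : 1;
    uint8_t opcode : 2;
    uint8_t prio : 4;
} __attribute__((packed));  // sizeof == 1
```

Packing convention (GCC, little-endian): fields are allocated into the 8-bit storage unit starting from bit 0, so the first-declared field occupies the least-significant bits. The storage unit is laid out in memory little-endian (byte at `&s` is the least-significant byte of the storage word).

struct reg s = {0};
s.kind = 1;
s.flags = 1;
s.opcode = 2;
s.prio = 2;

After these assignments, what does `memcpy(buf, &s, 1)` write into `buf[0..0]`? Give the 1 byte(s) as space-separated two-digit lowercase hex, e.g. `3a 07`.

2b

[0+:1] kind=1 & 0x1 = 0x1; word=0x01
[1+:1] flags=1 & 0x1 = 0x1; word=0x03
[2+:2] opcode=2 & 0x3 = 0x2; word=0x0b
[4+:4] prio=2 & 0xf = 0x2; word=0x2b
word = 0x2b → little-endian bytes:
  [0]=0x2b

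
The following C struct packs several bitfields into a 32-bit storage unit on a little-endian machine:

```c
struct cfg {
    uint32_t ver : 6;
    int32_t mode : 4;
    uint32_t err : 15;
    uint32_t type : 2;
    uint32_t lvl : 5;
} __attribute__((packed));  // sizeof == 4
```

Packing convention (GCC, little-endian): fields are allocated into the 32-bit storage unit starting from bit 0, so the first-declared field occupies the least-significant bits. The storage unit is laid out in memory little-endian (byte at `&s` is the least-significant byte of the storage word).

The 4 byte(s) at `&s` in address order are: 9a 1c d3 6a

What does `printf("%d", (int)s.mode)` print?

2

[0]=0x9a [1]=0x1c [2]=0xd3 [3]=0x6a (little-endian) → word 0x6ad31c9a
ver:6 @ bit 0 → (0x6ad31c9a>>0)&0x3f = 0x1a
mode:4 @ bit 6 → (0x6ad31c9a>>6)&0xf = 0x2  ←
err:15 @ bit 10 → (0x6ad31c9a>>10)&0x7fff = 0x34c7
type:2 @ bit 25 → (0x6ad31c9a>>25)&0x3 = 0x1
lvl:5 @ bit 27 → (0x6ad31c9a>>27)&0x1f = 0xd
mode signed 4b, MSB=0: value = 2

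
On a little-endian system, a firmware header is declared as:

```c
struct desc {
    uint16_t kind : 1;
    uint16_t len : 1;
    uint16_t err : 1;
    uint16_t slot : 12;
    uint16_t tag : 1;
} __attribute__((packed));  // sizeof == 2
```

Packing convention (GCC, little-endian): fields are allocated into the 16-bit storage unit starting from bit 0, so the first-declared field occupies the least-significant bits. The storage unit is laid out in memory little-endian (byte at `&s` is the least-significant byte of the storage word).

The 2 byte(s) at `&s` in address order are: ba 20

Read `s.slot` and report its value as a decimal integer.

[0]=0xba [1]=0x20 (little-endian) → word 0x20ba
kind [0+:1] = (word>>0) & 0x1 = 0
len [1+:1] = (word>>1) & 0x1 = 1
err [2+:1] = (word>>2) & 0x1 = 0
slot [3+:12] = (word>>3) & 0xfff = 1047  ←
tag [15+:1] = (word>>15) & 0x1 = 0

1047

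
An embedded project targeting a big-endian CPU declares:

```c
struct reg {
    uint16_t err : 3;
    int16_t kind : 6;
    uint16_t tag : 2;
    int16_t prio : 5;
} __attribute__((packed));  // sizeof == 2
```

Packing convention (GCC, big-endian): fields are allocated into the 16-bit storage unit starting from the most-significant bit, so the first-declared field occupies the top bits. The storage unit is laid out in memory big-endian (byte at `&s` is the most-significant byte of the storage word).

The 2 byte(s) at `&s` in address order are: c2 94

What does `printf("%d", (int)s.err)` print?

6

[0]=0xc2 [1]=0x94 (big-endian) → word 0xc294
err:3 @ bit 13 → (0xc294>>13)&0x7 = 0x6  ←
kind:6 @ bit 7 → (0xc294>>7)&0x3f = 0x5
tag:2 @ bit 5 → (0xc294>>5)&0x3 = 0x0
prio:5 @ bit 0 → (0xc294>>0)&0x1f = 0x14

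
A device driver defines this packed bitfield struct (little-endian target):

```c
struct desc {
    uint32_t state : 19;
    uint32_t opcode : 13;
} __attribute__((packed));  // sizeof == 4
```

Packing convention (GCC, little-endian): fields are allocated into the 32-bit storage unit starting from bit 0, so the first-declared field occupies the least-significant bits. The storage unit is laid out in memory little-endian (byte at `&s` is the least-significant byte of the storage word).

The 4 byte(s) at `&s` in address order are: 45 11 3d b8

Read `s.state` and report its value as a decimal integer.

[0]=0x45 [1]=0x11 [2]=0x3d [3]=0xb8 (little-endian) → word 0xb83d1145
state [0+:19] = (word>>0) & 0x7ffff = 332101  ←
opcode [19+:13] = (word>>19) & 0x1fff = 5895

332101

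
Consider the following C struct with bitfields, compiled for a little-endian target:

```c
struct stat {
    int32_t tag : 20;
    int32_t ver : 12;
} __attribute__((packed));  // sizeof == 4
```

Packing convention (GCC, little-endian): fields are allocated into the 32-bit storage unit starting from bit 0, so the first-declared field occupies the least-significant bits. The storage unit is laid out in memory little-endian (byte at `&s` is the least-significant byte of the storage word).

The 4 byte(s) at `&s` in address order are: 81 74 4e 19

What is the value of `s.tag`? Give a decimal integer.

-101247

[0]=0x81 [1]=0x74 [2]=0x4e [3]=0x19 (little-endian) → word 0x194e7481
tag [0+:20] = (word>>0) & 0xfffff = 947329  ←
ver [20+:12] = (word>>20) & 0xfff = 404
tag signed 20b, MSB=1: 947329 - 1048576 = -101247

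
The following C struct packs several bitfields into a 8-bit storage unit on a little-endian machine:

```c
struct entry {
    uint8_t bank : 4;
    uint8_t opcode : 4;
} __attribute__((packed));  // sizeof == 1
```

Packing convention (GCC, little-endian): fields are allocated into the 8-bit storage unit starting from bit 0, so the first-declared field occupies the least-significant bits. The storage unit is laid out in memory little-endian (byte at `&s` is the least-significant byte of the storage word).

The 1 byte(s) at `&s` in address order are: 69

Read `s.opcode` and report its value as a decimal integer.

[0]=0x69 (little-endian) → word 0x69
bank [0+:4] = (word>>0) & 0xf = 9
opcode [4+:4] = (word>>4) & 0xf = 6  ←

6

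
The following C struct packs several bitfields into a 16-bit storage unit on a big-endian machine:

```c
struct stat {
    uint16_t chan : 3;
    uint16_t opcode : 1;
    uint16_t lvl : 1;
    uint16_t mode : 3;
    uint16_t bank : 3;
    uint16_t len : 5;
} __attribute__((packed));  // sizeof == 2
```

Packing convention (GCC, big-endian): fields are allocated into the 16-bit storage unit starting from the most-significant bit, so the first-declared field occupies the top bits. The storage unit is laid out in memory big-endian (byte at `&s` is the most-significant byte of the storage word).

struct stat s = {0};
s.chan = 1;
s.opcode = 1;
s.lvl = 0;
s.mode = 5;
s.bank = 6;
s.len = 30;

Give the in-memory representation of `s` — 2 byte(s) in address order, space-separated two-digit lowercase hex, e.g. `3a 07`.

[13+:3] chan=1 & 0x7 = 0x1; word=0x2000
[12+:1] opcode=1 & 0x1 = 0x1; word=0x3000
[11+:1] lvl=0 & 0x1 = 0x0; word=0x3000
[8+:3] mode=5 & 0x7 = 0x5; word=0x3500
[5+:3] bank=6 & 0x7 = 0x6; word=0x35c0
[0+:5] len=30 & 0x1f = 0x1e; word=0x35de
word = 0x35de → big-endian bytes:
  [0]=0x35  [1]=0xde

35 de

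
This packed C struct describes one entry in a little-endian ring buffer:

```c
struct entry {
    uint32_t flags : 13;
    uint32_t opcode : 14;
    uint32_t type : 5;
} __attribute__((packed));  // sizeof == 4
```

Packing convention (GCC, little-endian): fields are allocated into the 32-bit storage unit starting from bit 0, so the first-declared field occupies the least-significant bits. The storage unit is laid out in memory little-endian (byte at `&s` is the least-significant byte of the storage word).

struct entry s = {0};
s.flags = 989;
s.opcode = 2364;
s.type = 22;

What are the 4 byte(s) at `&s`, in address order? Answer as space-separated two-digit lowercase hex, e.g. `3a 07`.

flags (13b) val=989 bits=0x3dd at bit 0: 0x000003dd
opcode (14b) val=2364 bits=0x93c at bit 13: 0x012783dd
type (5b) val=22 bits=0x16 at bit 27: 0xb12783dd
word = 0xb12783dd → little-endian bytes:
  [0]=0xdd  [1]=0x83  [2]=0x27  [3]=0xb1

dd 83 27 b1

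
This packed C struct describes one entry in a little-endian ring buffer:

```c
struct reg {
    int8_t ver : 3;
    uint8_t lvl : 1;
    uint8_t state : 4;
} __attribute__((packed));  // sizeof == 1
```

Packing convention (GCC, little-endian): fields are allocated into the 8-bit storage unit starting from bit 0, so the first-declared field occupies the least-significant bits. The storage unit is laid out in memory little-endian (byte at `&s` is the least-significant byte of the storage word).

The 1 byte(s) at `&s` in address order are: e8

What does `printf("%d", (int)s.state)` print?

[0]=0xe8 (little-endian) → word 0xe8
ver:3 @ bit 0 → (0xe8>>0)&0x7 = 0x0
lvl:1 @ bit 3 → (0xe8>>3)&0x1 = 0x1
state:4 @ bit 4 → (0xe8>>4)&0xf = 0xe  ←

14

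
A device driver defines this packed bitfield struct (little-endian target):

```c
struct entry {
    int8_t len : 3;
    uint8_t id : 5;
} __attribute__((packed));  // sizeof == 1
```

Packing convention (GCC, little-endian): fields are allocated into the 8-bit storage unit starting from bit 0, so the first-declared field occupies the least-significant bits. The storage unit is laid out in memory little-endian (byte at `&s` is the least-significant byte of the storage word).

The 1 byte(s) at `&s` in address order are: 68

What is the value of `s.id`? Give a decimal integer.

13

[0]=0x68 (little-endian) → word 0x68
len [0+:3] = (word>>0) & 0x7 = 0
id [3+:5] = (word>>3) & 0x1f = 13  ←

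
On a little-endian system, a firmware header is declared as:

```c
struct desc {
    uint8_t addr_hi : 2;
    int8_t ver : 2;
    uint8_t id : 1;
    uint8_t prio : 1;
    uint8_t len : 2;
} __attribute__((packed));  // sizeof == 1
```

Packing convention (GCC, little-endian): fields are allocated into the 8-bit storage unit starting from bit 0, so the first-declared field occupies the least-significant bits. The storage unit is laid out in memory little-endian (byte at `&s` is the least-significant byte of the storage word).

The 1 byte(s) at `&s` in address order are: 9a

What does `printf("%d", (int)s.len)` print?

[0]=0x9a (little-endian) → word 0x9a
addr_hi:2 @ bit 0 → (0x9a>>0)&0x3 = 0x2
ver:2 @ bit 2 → (0x9a>>2)&0x3 = 0x2
id:1 @ bit 4 → (0x9a>>4)&0x1 = 0x1
prio:1 @ bit 5 → (0x9a>>5)&0x1 = 0x0
len:2 @ bit 6 → (0x9a>>6)&0x3 = 0x2  ←

2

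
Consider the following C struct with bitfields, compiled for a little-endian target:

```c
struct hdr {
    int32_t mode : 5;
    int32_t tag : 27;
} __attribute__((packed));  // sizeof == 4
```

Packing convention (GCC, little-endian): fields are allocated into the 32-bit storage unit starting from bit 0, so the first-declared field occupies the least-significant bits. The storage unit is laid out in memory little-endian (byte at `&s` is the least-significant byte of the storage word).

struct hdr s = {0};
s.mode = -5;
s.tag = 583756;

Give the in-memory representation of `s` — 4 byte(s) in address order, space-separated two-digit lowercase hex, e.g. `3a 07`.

mode (5b) val=-5 bits=0x1b at bit 0: 0x0000001b
tag (27b) val=583756 bits=0x8e84c at bit 5: 0x011d099b
word = 0x011d099b → little-endian bytes:
  [0]=0x9b  [1]=0x09  [2]=0x1d  [3]=0x01

9b 09 1d 01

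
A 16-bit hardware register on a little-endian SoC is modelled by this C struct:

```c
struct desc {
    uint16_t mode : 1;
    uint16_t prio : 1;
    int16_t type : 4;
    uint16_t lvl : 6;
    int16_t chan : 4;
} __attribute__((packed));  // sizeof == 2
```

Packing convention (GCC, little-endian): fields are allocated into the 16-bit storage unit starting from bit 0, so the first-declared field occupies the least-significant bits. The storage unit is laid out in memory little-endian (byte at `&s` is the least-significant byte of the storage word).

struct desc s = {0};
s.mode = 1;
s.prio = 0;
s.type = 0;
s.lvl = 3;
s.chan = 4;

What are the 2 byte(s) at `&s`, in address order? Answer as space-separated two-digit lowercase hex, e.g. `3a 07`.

c1 40

mode (1b) val=1 bits=0x1 at bit 0: 0x0001
prio (1b) val=0 bits=0x0 at bit 1: 0x0001
type (4b) val=0 bits=0x0 at bit 2: 0x0001
lvl (6b) val=3 bits=0x3 at bit 6: 0x00c1
chan (4b) val=4 bits=0x4 at bit 12: 0x40c1
word = 0x40c1 → little-endian bytes:
  [0]=0xc1  [1]=0x40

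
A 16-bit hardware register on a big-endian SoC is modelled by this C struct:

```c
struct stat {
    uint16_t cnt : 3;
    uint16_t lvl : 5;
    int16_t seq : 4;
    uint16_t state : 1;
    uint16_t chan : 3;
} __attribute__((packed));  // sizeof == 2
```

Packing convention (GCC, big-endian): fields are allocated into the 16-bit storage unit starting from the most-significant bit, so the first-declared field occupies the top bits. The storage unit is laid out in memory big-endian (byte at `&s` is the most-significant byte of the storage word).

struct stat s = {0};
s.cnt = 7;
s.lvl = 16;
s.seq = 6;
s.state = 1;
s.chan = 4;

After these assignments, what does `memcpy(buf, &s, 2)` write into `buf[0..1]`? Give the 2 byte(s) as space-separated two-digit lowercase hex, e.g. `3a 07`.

f0 6c

[13+:3] cnt=7 & 0x7 = 0x7; word=0xe000
[8+:5] lvl=16 & 0x1f = 0x10; word=0xf000
[4+:4] seq=6 & 0xf = 0x6; word=0xf060
[3+:1] state=1 & 0x1 = 0x1; word=0xf068
[0+:3] chan=4 & 0x7 = 0x4; word=0xf06c
word = 0xf06c → big-endian bytes:
  [0]=0xf0  [1]=0x6c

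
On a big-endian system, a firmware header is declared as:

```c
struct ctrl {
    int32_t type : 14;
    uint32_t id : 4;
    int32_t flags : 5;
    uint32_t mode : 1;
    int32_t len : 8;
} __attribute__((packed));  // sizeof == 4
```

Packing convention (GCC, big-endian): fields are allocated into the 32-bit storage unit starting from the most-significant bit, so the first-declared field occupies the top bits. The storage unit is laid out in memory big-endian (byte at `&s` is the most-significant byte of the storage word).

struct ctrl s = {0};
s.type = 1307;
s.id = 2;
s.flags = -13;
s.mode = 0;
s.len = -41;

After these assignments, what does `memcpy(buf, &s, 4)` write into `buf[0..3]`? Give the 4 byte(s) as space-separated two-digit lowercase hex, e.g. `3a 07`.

14 6c a6 d7

type:14 = 1307 → 0x51b << 18 → word 0x146c0000
id:4 = 2 → 0x2 << 14 → word 0x146c8000
flags:5 = -13 → 0x13 << 9 → word 0x146ca600
mode:1 = 0 → 0x0 << 8 → word 0x146ca600
len:8 = -41 → 0xd7 << 0 → word 0x146ca6d7
word = 0x146ca6d7 → big-endian bytes:
  [0]=0x14  [1]=0x6c  [2]=0xa6  [3]=0xd7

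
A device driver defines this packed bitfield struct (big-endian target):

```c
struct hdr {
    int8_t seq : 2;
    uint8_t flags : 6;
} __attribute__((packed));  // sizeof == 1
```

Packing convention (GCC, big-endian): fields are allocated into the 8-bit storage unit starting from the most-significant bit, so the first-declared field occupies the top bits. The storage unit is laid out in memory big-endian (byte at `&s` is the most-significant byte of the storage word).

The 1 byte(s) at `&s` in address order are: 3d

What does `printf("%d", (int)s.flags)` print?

[0]=0x3d (big-endian) → word 0x3d
seq:2 @ bit 6 → (0x3d>>6)&0x3 = 0x0
flags:6 @ bit 0 → (0x3d>>0)&0x3f = 0x3d  ←

61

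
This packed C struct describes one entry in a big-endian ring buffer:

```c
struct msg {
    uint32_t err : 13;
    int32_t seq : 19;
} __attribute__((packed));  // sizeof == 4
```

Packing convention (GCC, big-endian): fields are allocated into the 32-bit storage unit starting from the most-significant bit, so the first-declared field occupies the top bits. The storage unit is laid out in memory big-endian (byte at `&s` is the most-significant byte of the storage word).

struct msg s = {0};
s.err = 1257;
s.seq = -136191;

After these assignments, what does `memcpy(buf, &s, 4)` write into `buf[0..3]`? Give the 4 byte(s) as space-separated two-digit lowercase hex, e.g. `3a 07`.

err:13 = 1257 → 0x4e9 << 19 → word 0x27480000
seq:19 = -136191 → 0x5ec01 << 0 → word 0x274dec01
word = 0x274dec01 → big-endian bytes:
  [0]=0x27  [1]=0x4d  [2]=0xec  [3]=0x01

27 4d ec 01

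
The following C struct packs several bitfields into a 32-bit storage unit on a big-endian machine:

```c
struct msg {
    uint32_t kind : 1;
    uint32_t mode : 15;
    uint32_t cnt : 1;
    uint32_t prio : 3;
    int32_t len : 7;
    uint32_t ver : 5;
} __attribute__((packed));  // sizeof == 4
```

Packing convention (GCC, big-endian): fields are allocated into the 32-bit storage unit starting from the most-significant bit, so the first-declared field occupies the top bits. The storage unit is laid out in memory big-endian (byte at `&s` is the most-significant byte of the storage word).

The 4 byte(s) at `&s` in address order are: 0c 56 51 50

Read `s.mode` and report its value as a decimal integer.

[0]=0x0c [1]=0x56 [2]=0x51 [3]=0x50 (big-endian) → word 0x0c565150
kind:1 @ bit 31 → (0x0c565150>>31)&0x1 = 0x0
mode:15 @ bit 16 → (0x0c565150>>16)&0x7fff = 0xc56  ←
cnt:1 @ bit 15 → (0x0c565150>>15)&0x1 = 0x0
prio:3 @ bit 12 → (0x0c565150>>12)&0x7 = 0x5
len:7 @ bit 5 → (0x0c565150>>5)&0x7f = 0xa
ver:5 @ bit 0 → (0x0c565150>>0)&0x1f = 0x10

3158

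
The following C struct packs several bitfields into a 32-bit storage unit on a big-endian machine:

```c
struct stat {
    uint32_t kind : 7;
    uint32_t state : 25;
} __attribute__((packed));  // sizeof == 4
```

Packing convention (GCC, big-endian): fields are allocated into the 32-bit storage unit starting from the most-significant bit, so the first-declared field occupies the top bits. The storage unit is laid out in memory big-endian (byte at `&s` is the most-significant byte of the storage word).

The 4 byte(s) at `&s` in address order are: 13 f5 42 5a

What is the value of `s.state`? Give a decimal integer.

[0]=0x13 [1]=0xf5 [2]=0x42 [3]=0x5a (big-endian) → word 0x13f5425a
kind:7 @ bit 25 → (0x13f5425a>>25)&0x7f = 0x9
state:25 @ bit 0 → (0x13f5425a>>0)&0x1ffffff = 0x1f5425a  ←

32850522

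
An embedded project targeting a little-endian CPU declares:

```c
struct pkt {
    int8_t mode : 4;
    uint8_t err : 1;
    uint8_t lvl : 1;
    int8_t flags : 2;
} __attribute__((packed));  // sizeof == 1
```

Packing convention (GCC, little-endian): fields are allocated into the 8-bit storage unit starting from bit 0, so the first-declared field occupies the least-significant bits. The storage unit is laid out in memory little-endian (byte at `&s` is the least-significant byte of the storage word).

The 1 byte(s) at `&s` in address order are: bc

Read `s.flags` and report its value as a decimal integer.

-2

[0]=0xbc (little-endian) → word 0xbc
mode:4 @ bit 0 → (0xbc>>0)&0xf = 0xc
err:1 @ bit 4 → (0xbc>>4)&0x1 = 0x1
lvl:1 @ bit 5 → (0xbc>>5)&0x1 = 0x1
flags:2 @ bit 6 → (0xbc>>6)&0x3 = 0x2  ←
flags signed 2b, MSB=1: 2 - 4 = -2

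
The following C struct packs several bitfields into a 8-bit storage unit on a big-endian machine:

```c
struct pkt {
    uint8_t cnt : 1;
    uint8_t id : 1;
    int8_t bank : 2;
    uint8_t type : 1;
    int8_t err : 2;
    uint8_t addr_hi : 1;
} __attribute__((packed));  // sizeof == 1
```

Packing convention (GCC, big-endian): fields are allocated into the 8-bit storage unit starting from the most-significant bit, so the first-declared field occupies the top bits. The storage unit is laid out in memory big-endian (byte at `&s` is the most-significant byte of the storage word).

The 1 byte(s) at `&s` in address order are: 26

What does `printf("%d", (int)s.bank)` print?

-2

[0]=0x26 (big-endian) → word 0x26
cnt [7+:1] = (word>>7) & 0x1 = 0
id [6+:1] = (word>>6) & 0x1 = 0
bank [4+:2] = (word>>4) & 0x3 = 2  ←
type [3+:1] = (word>>3) & 0x1 = 0
err [1+:2] = (word>>1) & 0x3 = 3
addr_hi [0+:1] = (word>>0) & 0x1 = 0
bank signed 2b, MSB=1: 2 - 4 = -2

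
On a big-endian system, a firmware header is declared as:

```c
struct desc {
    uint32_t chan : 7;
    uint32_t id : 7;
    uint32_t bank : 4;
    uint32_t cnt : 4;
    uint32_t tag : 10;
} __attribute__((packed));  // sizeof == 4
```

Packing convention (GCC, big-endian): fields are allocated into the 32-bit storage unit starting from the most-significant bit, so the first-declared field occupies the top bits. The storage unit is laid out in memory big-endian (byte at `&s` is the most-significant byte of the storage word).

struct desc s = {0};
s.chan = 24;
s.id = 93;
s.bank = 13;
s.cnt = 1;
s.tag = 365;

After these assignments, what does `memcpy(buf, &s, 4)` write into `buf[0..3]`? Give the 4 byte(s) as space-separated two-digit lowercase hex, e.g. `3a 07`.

chan (7b) val=24 bits=0x18 at bit 25: 0x30000000
id (7b) val=93 bits=0x5d at bit 18: 0x31740000
bank (4b) val=13 bits=0xd at bit 14: 0x31774000
cnt (4b) val=1 bits=0x1 at bit 10: 0x31774400
tag (10b) val=365 bits=0x16d at bit 0: 0x3177456d
word = 0x3177456d → big-endian bytes:
  [0]=0x31  [1]=0x77  [2]=0x45  [3]=0x6d

31 77 45 6d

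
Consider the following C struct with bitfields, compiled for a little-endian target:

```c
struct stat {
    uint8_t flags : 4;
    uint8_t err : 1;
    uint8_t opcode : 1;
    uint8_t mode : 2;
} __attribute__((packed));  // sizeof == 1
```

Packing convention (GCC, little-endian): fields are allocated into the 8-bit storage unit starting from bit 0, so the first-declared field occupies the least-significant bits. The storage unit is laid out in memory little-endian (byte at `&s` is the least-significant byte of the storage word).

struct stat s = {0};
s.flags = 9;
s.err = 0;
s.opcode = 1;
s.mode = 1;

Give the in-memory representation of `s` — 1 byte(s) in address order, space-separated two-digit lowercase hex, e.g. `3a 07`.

69

flags:4 = 9 → 0x9 << 0 → word 0x09
err:1 = 0 → 0x0 << 4 → word 0x09
opcode:1 = 1 → 0x1 << 5 → word 0x29
mode:2 = 1 → 0x1 << 6 → word 0x69
word = 0x69 → little-endian bytes:
  [0]=0x69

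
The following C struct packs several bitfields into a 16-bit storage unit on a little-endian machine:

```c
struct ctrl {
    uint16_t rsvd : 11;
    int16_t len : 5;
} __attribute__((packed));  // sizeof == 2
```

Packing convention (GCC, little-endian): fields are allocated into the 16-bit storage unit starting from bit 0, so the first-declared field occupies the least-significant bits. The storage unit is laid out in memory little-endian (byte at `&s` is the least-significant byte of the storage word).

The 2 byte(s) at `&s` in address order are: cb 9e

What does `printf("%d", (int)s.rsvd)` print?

1739

[0]=0xcb [1]=0x9e (little-endian) → word 0x9ecb
rsvd:11 @ bit 0 → (0x9ecb>>0)&0x7ff = 0x6cb  ←
len:5 @ bit 11 → (0x9ecb>>11)&0x1f = 0x13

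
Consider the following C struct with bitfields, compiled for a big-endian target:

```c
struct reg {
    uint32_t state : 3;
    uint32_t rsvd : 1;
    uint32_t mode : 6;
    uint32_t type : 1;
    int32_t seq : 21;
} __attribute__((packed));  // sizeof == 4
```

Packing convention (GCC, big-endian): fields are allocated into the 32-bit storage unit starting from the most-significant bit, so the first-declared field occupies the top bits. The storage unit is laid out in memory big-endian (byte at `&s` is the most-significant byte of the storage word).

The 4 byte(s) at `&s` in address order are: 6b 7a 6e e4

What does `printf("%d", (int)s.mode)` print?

[0]=0x6b [1]=0x7a [2]=0x6e [3]=0xe4 (big-endian) → word 0x6b7a6ee4
state:3 @ bit 29 → (0x6b7a6ee4>>29)&0x7 = 0x3
rsvd:1 @ bit 28 → (0x6b7a6ee4>>28)&0x1 = 0x0
mode:6 @ bit 22 → (0x6b7a6ee4>>22)&0x3f = 0x2d  ←
type:1 @ bit 21 → (0x6b7a6ee4>>21)&0x1 = 0x1
seq:21 @ bit 0 → (0x6b7a6ee4>>0)&0x1fffff = 0x1a6ee4

45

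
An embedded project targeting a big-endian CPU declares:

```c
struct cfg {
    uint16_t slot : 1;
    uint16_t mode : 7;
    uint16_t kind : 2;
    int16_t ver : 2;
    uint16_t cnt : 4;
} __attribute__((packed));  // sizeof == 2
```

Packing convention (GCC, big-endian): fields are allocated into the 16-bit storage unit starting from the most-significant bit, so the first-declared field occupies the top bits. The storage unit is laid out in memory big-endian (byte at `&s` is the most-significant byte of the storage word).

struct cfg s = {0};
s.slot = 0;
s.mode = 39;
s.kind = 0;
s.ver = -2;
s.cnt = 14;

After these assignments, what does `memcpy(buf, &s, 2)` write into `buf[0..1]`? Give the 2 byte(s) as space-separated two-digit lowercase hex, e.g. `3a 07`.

27 2e

[15+:1] slot=0 & 0x1 = 0x0; word=0x0000
[8+:7] mode=39 & 0x7f = 0x27; word=0x2700
[6+:2] kind=0 & 0x3 = 0x0; word=0x2700
[4+:2] ver=-2 & 0x3 = 0x2; word=0x2720
[0+:4] cnt=14 & 0xf = 0xe; word=0x272e
word = 0x272e → big-endian bytes:
  [0]=0x27  [1]=0x2e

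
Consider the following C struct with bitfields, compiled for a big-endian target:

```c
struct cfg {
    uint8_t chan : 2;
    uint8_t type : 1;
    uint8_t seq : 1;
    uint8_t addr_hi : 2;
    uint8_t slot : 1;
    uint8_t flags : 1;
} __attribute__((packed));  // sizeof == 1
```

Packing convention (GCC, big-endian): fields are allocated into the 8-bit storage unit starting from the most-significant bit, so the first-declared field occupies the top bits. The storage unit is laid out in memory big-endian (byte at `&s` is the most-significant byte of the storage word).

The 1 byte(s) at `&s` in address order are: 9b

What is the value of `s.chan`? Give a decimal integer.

[0]=0x9b (big-endian) → word 0x9b
chan [6+:2] = (word>>6) & 0x3 = 2  ←
type [5+:1] = (word>>5) & 0x1 = 0
seq [4+:1] = (word>>4) & 0x1 = 1
addr_hi [2+:2] = (word>>2) & 0x3 = 2
slot [1+:1] = (word>>1) & 0x1 = 1
flags [0+:1] = (word>>0) & 0x1 = 1

2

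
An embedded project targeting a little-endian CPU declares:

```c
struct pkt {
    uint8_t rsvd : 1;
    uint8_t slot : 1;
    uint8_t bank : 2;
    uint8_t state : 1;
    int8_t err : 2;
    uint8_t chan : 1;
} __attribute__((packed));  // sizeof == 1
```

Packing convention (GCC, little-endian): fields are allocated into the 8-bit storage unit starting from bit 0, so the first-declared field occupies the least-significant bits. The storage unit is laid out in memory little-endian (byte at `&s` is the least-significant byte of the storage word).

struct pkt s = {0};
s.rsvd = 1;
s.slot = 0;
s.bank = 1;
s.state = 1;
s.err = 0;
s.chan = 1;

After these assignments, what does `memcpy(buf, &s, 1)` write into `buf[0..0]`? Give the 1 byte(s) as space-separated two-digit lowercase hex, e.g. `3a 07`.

[0+:1] rsvd=1 & 0x1 = 0x1; word=0x01
[1+:1] slot=0 & 0x1 = 0x0; word=0x01
[2+:2] bank=1 & 0x3 = 0x1; word=0x05
[4+:1] state=1 & 0x1 = 0x1; word=0x15
[5+:2] err=0 & 0x3 = 0x0; word=0x15
[7+:1] chan=1 & 0x1 = 0x1; word=0x95
word = 0x95 → little-endian bytes:
  [0]=0x95

95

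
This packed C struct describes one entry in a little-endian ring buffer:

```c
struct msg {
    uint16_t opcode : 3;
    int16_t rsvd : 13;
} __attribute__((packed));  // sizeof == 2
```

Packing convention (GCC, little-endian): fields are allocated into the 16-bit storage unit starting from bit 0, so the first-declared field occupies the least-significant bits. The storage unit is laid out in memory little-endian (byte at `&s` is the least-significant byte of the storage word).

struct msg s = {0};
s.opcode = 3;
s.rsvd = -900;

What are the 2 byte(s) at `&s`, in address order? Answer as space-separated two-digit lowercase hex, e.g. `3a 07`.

e3 e3

opcode (3b) val=3 bits=0x3 at bit 0: 0x0003
rsvd (13b) val=-900 bits=0x1c7c at bit 3: 0xe3e3
word = 0xe3e3 → little-endian bytes:
  [0]=0xe3  [1]=0xe3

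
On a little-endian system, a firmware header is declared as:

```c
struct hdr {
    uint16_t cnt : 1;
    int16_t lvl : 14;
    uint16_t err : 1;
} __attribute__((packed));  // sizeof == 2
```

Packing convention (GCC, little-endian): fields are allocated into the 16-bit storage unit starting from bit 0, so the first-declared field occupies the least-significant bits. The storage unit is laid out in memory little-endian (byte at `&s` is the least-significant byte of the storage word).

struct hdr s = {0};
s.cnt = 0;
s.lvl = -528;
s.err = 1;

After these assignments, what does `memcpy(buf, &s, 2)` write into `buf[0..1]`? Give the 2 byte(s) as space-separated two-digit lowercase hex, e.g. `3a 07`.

e0 fb

[0+:1] cnt=0 & 0x1 = 0x0; word=0x0000
[1+:14] lvl=-528 & 0x3fff = 0x3df0; word=0x7be0
[15+:1] err=1 & 0x1 = 0x1; word=0xfbe0
word = 0xfbe0 → little-endian bytes:
  [0]=0xe0  [1]=0xfb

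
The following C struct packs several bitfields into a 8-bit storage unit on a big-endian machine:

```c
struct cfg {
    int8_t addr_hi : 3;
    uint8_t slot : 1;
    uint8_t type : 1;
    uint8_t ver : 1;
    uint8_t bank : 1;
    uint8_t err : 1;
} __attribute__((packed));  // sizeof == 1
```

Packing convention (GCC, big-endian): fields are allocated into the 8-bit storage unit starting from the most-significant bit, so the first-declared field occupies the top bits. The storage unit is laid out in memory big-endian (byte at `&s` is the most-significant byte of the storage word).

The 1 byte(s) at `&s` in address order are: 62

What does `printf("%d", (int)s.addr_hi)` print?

3

[0]=0x62 (big-endian) → word 0x62
addr_hi:3 @ bit 5 → (0x62>>5)&0x7 = 0x3  ←
slot:1 @ bit 4 → (0x62>>4)&0x1 = 0x0
type:1 @ bit 3 → (0x62>>3)&0x1 = 0x0
ver:1 @ bit 2 → (0x62>>2)&0x1 = 0x0
bank:1 @ bit 1 → (0x62>>1)&0x1 = 0x1
err:1 @ bit 0 → (0x62>>0)&0x1 = 0x0
addr_hi signed 3b, MSB=0: value = 3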